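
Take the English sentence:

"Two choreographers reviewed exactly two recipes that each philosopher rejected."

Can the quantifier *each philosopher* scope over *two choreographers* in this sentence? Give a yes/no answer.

No

*each philosopher* is embedded in the relative clause *that each philosopher rejected* modifying *exactly two recipes*.
The relative clause forms an island for QR, so the quantifier is confined to the head noun's restrictor.
There is no licit LF on which *each philosopher* c-commands *two choreographers*.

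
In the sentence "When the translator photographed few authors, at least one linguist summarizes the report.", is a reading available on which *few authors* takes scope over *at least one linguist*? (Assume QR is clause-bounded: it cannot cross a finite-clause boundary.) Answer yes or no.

No

Structurally, *few authors* is inside the adjunct clause *when the translator photographed few authors*.
Adjunct clauses are scope islands: a quantifier inside an adjunct cannot raise into the matrix clause.
So the wide-scope reading for *few authors* is blocked.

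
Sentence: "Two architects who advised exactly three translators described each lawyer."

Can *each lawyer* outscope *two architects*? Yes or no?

The RC *who advised exactly three translators* is an island, but *each lawyer* is not inside it — it is the matrix object, a clausemate of *two architects*.
QR within a single clause is free, so the lower quantifier may take scope over the higher one.

Yes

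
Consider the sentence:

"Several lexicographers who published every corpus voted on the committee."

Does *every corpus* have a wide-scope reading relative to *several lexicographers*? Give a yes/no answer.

*every corpus* sits inside the relative clause *who published every corpus*.
Quantifiers inside a relative clause are trapped there; the RC boundary blocks QR.
Hence only narrow scope for *every corpus* (under *several lexicographers*) survives.

No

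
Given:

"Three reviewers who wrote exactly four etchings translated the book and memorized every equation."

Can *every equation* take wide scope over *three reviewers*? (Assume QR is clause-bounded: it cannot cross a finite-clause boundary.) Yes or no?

*every equation* occurs within one conjunct of the coordinate structure (*memorized every equation*).
Coordinate structures are islands for non-across-the-board movement, QR included.
There is no licit LF on which *every equation* c-commands *three reviewers*.

No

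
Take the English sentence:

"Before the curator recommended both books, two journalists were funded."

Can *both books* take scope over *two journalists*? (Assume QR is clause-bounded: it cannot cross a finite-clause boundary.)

*both books* is embedded in the adjunct clause *before the curator recommended both books*.
Adjuncts are opaque for quantifier raising; a quantifier in an adjunct stays inside it.
So the wide-scope reading for *both books* is blocked.

No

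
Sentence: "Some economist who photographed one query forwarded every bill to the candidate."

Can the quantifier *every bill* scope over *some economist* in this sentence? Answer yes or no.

Yes

The RC *who photographed one query* is an island, but *every bill* is not inside it — it is the matrix object, a clausemate of *some economist*.
Since no island is crossed, the inverse ordering is licensed alongside surface scope.
So *every bill* > *some economist* is among the available readings.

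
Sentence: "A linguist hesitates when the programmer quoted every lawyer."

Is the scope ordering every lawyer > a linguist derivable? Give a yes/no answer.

No

*every lawyer* is embedded in the adjunct clause *when the programmer quoted every lawyer*.
Since the clause is an adjunct (not a complement), the Adjunct Condition blocks QR across its edge.
The inverse ordering *every lawyer* > *a linguist* is therefore underivable.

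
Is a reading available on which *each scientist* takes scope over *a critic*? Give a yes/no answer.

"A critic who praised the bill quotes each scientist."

The relative clause *who praised the bill* modifies *a critic*, but *each scientist* is not inside that relative clause — it is an argument of the matrix verb.
QR within a single clause is free, so the lower quantifier may take scope over the higher one.
Both orderings are possible: *a critic* > *each scientist* and *each scientist* > *a critic*.

Yes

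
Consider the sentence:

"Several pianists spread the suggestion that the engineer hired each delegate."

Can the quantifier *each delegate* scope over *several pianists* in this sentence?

*each delegate* sits inside the complex NP *the suggestion that the engineer hired each delegate*.
The complex NP is opaque for QR — the quantifier is frozen inside the noun's complement.
There is no licit LF on which *each delegate* c-commands *several pianists*.

No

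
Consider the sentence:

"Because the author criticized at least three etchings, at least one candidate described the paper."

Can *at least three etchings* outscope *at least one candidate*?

No

The DP *at least three etchings* is contained in the adjunct clause *because the author criticized at least three etchings*.
Adverbial clauses are not L-marked, so they are barriers for QR — the quantifier cannot escape the adjunct.
*at least three etchings* is confined to the island and cannot take scope over *at least one candidate*.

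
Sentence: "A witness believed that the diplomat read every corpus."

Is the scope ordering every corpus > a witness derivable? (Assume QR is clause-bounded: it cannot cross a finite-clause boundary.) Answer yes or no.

*every corpus* sits inside the finite complement clause *that the diplomat read every corpus*.
Finite CP is the ceiling for QR here, by assumption.
So *every corpus* cannot raise to a position above *a witness*.

No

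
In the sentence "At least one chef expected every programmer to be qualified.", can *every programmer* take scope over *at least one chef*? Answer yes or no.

Yes

This is an ECM construction: *every programmer* is the infinitival subject, Case-marked by the matrix verb, and the infinitive is transparent for QR.
Nothing blocks QR of the lower DP to a position above the higher one, so inverse scope is available.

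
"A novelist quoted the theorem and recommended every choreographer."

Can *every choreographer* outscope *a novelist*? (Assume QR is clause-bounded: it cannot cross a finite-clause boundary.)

The target quantifier *every choreographer* is part of one conjunct of the coordinate structure (*recommended every choreographer*).
QR out of a conjunct would have to apply non-ATB, which the CSC forbids.
Hence only narrow scope for *every choreographer* (under *a novelist*) survives.

No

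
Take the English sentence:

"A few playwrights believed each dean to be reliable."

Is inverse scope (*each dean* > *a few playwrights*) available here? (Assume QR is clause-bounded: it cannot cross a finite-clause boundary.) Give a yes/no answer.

Yes

*each dean* is the subject of an ECM infinitive — the infinitival complement of an ECM verb is not a scope island, so *each dean* can raise into the matrix clause.
Clause-internal QR can adjoin the lower DP above the subject, yielding the inverse reading.
Both orderings are possible: *a few playwrights* > *each dean* and *each dean* > *a few playwrights*.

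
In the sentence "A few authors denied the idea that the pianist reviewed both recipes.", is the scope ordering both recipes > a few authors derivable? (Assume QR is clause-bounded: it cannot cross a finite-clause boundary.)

No

The DP *both recipes* is contained in the complex NP *the idea that the pianist reviewed both recipes*.
The complex NP is opaque for QR — the quantifier is frozen inside the noun's complement.
So the wide-scope reading for *both recipes* is blocked.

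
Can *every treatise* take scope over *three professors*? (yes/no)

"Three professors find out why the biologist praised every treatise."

*every treatise* sits inside the embedded question *why the biologist praised every treatise*.
An indirect question is a wh-island; the filled [Spec,CP] blocks QR across the CP edge.
*every treatise* > *three professors* would require crossing that boundary, which is illicit.

No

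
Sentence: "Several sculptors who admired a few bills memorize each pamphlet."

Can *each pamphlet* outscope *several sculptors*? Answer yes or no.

Yes

Although the sentence contains a relative clause (*who admired a few bills*), *each pamphlet* is outside it, in the matrix VP.
No island intervenes, so both surface and inverse scope are derivable.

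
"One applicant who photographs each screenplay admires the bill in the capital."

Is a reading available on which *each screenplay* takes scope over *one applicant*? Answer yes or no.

No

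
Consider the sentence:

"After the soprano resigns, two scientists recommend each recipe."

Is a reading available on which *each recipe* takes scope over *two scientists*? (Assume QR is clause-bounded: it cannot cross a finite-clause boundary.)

*each recipe* is a matrix argument; the adjunct is an island but the target quantifier is outside it.
No island intervenes, so both surface and inverse scope are derivable.

Yes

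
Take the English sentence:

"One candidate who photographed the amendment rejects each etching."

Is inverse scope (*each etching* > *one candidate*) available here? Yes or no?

Yes

*each etching* is a matrix argument; only *one candidate* is modified by the relative clause *who photographed the amendment*, so the RC island is irrelevant to the target quantifier.
QR within a single clause is free, so the lower quantifier may take scope over the higher one.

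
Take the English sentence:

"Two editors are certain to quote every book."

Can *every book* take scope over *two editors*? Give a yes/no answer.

Yes

*every book* is inside a raising infinitive, which is transparent to QR (no CP barrier), so it behaves as a matrix argument.
Since no island is crossed, the inverse ordering is licensed alongside surface scope.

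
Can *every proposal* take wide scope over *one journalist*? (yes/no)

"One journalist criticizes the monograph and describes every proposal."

No

*every proposal* occurs within one conjunct of the coordinate structure (*describes every proposal*).
Coordinate structures are islands for non-across-the-board movement, QR included.
There is no licit LF on which *every proposal* c-commands *one journalist*.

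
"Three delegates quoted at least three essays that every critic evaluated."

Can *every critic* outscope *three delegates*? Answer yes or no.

Structurally, *every critic* is inside the relative clause *that every critic evaluated* modifying *at least three essays*.
Quantifiers inside a relative clause are trapped there; the RC boundary blocks QR.
The inverse ordering *every critic* > *three delegates* is therefore underivable.

No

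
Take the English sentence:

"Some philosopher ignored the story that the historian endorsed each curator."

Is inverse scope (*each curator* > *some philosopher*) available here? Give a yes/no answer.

No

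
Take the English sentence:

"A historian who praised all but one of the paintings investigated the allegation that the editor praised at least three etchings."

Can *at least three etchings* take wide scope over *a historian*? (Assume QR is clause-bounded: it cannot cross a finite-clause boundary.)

No

The target quantifier *at least three etchings* is part of the complex NP *the allegation that the editor praised at least three etchings*.
The complex NP is opaque for QR — the quantifier is frozen inside the noun's complement.
So *at least three etchings* cannot raise high enough to outscope *a historian*; only the surface ordering *a historian* > *at least three etchings* is available.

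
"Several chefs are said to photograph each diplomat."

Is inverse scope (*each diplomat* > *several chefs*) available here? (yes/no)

*each diplomat* is the object of the infinitival complement of a raising predicate; raising infinitives are transparent for QR, so the two DPs are in effect clausemates.
No island intervenes, so both surface and inverse scope are derivable.

Yes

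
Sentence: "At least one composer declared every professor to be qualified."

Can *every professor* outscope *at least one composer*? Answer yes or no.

Yes

ECM infinitives lack a CP barrier, so *every professor* can QR over the matrix subject *at least one composer*.
No island intervenes, so both surface and inverse scope are derivable.
Both orderings are possible: *at least one composer* > *every professor* and *every professor* > *at least one composer*.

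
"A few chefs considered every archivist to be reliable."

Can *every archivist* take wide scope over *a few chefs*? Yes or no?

Yes

*every archivist* is the subject of an ECM infinitive — the infinitival complement of an ECM verb is not a scope island, so *every archivist* can raise into the matrix clause.
Ordinary QR to a clause-peripheral position gives the wide-scope LF for the lower DP.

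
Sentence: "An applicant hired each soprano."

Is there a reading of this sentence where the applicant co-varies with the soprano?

Yes

The paraphrase describes the scope ordering *each soprano* > *an applicant*.
*an applicant* and *each soprano* are co-arguments of the matrix verb, with nothing but a clause-internal boundary between them.
Nothing blocks QR of the lower DP to a position above the higher one, so inverse scope is available.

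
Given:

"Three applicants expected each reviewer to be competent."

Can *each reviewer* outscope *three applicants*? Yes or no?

Yes

*each reviewer* is an ECM subject; ECM complements are not islands, and the embedded quantifier may take matrix scope.
Since no island is crossed, the inverse ordering is licensed alongside surface scope.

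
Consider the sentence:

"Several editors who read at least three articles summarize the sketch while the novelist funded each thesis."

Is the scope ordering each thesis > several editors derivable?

*each thesis* sits inside the adjunct clause *while the novelist funded each thesis*.
The adjunct-island constraint bars QR out of an adverbial clause.
*each thesis* > *several editors* would require crossing that boundary, which is illicit.

No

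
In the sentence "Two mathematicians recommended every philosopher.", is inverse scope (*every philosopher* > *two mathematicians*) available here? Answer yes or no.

*every philosopher* is the matrix object and *two mathematicians* the matrix subject; the two are clausemates.
Since no island is crossed, the inverse ordering is licensed alongside surface scope.
Both orderings are possible: *two mathematicians* > *every philosopher* and *every philosopher* > *two mathematicians*.

Yes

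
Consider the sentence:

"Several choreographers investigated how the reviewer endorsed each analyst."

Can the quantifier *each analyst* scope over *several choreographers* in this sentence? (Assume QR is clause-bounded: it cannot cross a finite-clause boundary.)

The DP *each analyst* is contained in the embedded question *how the reviewer endorsed each analyst*.
Embedded wh-clauses are opaque for QR, so the quantifier stays inside the question.
The inverse ordering *each analyst* > *several choreographers* is therefore underivable.

No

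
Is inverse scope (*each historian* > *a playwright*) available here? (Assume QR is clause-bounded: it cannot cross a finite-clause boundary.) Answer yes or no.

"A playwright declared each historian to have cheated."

Yes

This is an ECM construction: *each historian* is the infinitival subject, Case-marked by the matrix verb, and the infinitive is transparent for QR.
QR within a single clause is free, so the lower quantifier may take scope over the higher one.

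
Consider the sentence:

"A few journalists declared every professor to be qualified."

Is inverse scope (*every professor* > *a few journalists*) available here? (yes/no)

Yes

*every professor* is an ECM subject; ECM complements are not islands, and the embedded quantifier may take matrix scope.
Since no island is crossed, the inverse ordering is licensed alongside surface scope.
So *every professor* > *a few journalists* is among the available readings.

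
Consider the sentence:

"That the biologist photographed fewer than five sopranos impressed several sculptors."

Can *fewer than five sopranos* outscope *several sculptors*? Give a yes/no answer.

*fewer than five sopranos* occurs within the sentential subject *that the biologist photographed fewer than five sopranos*.
Sentential subjects are islands: a quantifier inside the subject clause cannot raise over the matrix predicate.
So the wide-scope reading for *fewer than five sopranos* is blocked.

No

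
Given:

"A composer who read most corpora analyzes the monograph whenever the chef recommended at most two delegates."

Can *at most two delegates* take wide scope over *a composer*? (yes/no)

The target quantifier *at most two delegates* is part of the adjunct clause *whenever the chef recommended at most two delegates*.
The adjunct-island constraint bars QR out of an adverbial clause.
Hence only narrow scope for *at most two delegates* (under *a composer*) survives.
(Only the surface reading survives: one fixed composer with respect to all the relevant delegates.)

No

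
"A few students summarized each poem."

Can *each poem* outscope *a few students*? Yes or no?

*a few students* and *each poem* are co-arguments of the matrix verb, with nothing but a clause-internal boundary between them.
No island intervenes, so both surface and inverse scope are derivable.

Yes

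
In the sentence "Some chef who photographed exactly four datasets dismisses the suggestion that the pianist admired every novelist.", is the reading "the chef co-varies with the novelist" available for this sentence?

No

The paraphrase describes the scope ordering *every novelist* > *some chef*.
*every novelist* occurs within the complex NP *the suggestion that the pianist admired every novelist*.
The Complex NP Constraint bars QR out of the complement clause of a noun.
Hence only narrow scope for *every novelist* (under *some chef*) survives.
(Only the surface reading survives: one fixed chef with respect to all the relevant novelists.)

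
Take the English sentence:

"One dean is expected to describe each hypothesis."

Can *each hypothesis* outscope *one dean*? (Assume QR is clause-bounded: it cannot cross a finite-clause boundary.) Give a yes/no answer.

Infinitival complements of raising predicates do not block QR; *each hypothesis* and *one dean* are effectively clausemates.
With no island boundary between them, the object can take inverse scope over the subject via ordinary QR within the clause.

Yes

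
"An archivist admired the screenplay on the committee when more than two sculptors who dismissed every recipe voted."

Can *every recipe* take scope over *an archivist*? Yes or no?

No

The target quantifier *every recipe* is part of the relative clause *who dismissed every recipe*, which is itself inside the adjunct *when more than two sculptors who dismissed every recipe voted*.
Nested islands: the RC island is itself inside an adjunct island, so wide scope is doubly excluded.
*every recipe* > *an archivist* would require crossing that boundary, which is illicit.
(Only the surface reading survives: one fixed archivist with respect to all the relevant recipes.)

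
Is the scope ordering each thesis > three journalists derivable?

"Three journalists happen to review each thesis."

Yes

Raising constructions are monoclausal for scope purposes; *each thesis* is not separated from *three journalists* by any island.
Nothing blocks QR of the lower DP to a position above the higher one, so inverse scope is available.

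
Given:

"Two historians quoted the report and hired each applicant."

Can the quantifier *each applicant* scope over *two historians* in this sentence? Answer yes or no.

The DP *each applicant* is contained in one conjunct of the coordinate structure (*hired each applicant*).
A quantifier cannot raise out of one conjunct of a coordination across the whole coordinate structure — the CSC applies to QR.
The inverse ordering *each applicant* > *two historians* is therefore underivable.

No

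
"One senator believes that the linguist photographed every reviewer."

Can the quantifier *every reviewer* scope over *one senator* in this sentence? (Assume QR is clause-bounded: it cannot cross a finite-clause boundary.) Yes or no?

*every reviewer* is embedded in the finite complement clause *that the linguist photographed every reviewer*.
Given the clause-boundedness assumption, QR cannot cross the finite CP into the matrix.
There is no licit LF on which *every reviewer* c-commands *one senator*.

No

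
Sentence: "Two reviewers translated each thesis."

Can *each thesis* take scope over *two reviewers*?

Yes

*each thesis* and *two reviewers* are in the same minimal clause.
Clause-internal QR can adjoin the lower DP above the subject, yielding the inverse reading.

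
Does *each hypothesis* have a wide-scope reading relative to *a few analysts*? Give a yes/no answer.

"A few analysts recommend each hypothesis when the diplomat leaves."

Yes

The adjunct clause does not contain *each hypothesis*, which is the matrix object.
Clause-internal QR can adjoin the lower DP above the subject, yielding the inverse reading.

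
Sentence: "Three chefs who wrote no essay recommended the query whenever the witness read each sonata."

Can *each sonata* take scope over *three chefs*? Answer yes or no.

No

The target quantifier *each sonata* is part of the adjunct clause *whenever the witness read each sonata*.
Adverbial clauses are not L-marked, so they are barriers for QR — the quantifier cannot escape the adjunct.
So *each sonata* cannot raise high enough to outscope *three chefs*; only the surface ordering *three chefs* > *each sonata* is available.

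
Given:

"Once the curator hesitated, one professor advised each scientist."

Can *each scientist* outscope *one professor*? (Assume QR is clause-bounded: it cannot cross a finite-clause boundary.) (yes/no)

Neither queried DP is inside the adjunct, so the adjunct-island constraint does not apply.
With no island boundary between them, the object can take inverse scope over the subject via ordinary QR within the clause.

Yes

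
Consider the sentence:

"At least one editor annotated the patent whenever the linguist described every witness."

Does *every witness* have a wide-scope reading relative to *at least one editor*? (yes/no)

No

*every witness* occurs within the adjunct clause *whenever the linguist described every witness*.
The adjunct-island constraint bars QR out of an adverbial clause.
So *every witness* cannot raise to a position above *at least one editor*.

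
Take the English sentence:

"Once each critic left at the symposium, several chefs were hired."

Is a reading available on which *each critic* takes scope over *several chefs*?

No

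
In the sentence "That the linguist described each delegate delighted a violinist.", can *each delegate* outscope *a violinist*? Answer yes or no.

The target quantifier *each delegate* is part of the sentential subject *that the linguist described each delegate*.
Subjects — clausal subjects included — are islands for extraction, and QR is no exception.
So the wide-scope reading for *each delegate* is blocked.

No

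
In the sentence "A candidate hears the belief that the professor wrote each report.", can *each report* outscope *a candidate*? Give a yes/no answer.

No

*each report* occurs within the complex NP *the belief that the professor wrote each report*.
The Complex NP Constraint bars QR out of the complement clause of a noun.
Hence only narrow scope for *each report* (under *a candidate*) survives.
(Only the surface reading survives: one fixed candidate with respect to all the relevant reports.)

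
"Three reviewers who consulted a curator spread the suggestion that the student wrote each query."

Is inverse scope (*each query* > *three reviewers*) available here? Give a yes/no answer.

No

The target quantifier *each query* is part of the complex NP *the suggestion that the student wrote each query*.
A that-clause complement to a noun is an island; QR cannot cross the NP boundary.
So *each query* cannot raise high enough to outscope *three reviewers*; only the surface ordering *three reviewers* > *each query* is available.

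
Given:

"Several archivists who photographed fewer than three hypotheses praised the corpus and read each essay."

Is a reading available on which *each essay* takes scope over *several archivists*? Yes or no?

No

Structurally, *each essay* is inside one conjunct of the coordinate structure (*read each essay*).
A quantifier cannot raise out of one conjunct of a coordination across the whole coordinate structure — the CSC applies to QR.
There is no licit LF on which *each essay* c-commands *several archivists*.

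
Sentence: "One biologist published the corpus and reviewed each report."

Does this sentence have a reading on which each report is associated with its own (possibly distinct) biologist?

No

That reading corresponds to *each report* > *one biologist*.
The DP *each report* is contained in one conjunct of the coordinate structure (*reviewed each report*).
The Coordinate Structure Constraint blocks movement (including QR) out of a single conjunct.
*each report* is confined to the island and cannot take scope over *one biologist*.
(Only the surface reading survives: one fixed biologist with respect to all the relevant reports.)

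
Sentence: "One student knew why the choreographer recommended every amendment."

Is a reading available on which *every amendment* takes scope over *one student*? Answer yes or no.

*every amendment* occurs within the embedded question *why the choreographer recommended every amendment*.
QR across an interrogative CP boundary is ruled out as a wh-island violation.
So the wide-scope reading for *every amendment* is blocked.
(Only the surface reading survives: one fixed student with respect to all the relevant amendments.)

No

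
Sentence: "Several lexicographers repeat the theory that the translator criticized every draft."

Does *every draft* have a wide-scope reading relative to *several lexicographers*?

The DP *every draft* is contained in the complex NP *the theory that the translator criticized every draft*.
Noun-complement clauses are scope islands (the Complex NP Constraint): a quantifier inside one cannot scope into the matrix.
So the wide-scope reading for *every draft* is blocked.

No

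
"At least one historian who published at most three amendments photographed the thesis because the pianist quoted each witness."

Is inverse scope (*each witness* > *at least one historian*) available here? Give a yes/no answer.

The target quantifier *each witness* is part of the adjunct clause *because the pianist quoted each witness*.
Since the clause is an adjunct (not a complement), the Adjunct Condition blocks QR across its edge.
*each witness* is confined to the island and cannot take scope over *at least one historian*.

No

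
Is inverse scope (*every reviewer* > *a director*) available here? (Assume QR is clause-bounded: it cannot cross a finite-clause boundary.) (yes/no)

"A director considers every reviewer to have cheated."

This is an ECM construction: *every reviewer* is the infinitival subject, Case-marked by the matrix verb, and the infinitive is transparent for QR.
Since no island is crossed, the inverse ordering is licensed alongside surface scope.

Yes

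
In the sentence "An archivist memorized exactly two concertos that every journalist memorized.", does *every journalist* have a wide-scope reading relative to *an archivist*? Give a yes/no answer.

*every journalist* is embedded in the relative clause *that every journalist memorized* modifying *exactly two concertos*.
QR out of a relative clause is ruled out by the relative-clause island constraint.
*every journalist* is confined to the island and cannot take scope over *an archivist*.

No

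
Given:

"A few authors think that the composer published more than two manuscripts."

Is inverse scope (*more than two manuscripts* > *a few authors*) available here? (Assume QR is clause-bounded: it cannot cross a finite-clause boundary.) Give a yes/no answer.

*more than two manuscripts* sits inside the finite complement clause *that the composer published more than two manuscripts*.
Finite CP is the ceiling for QR here, by assumption.
The inverse ordering *more than two manuscripts* > *a few authors* is therefore underivable.

No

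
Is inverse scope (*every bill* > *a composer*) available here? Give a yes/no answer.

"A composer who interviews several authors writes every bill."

Yes

Although the sentence contains a relative clause (*who interviews several authors*), *every bill* is outside it, in the matrix VP.
Nothing blocks QR of the lower DP to a position above the higher one, so inverse scope is available.
So *every bill* > *a composer* is among the available readings.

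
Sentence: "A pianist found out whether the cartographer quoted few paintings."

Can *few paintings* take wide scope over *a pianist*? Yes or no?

No

The DP *few paintings* is contained in the embedded question *whether the cartographer quoted few paintings*.
Embedded wh-clauses are opaque for QR, so the quantifier stays inside the question.
There is no licit LF on which *few paintings* c-commands *a pianist*.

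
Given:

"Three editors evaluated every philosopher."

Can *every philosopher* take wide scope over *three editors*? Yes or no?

Yes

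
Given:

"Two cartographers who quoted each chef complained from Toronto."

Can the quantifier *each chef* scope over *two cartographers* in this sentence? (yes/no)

The DP *each chef* is contained in the relative clause *who quoted each chef*.
The relative clause forms an island for QR, so the quantifier is confined to the head noun's restrictor.
So the wide-scope reading for *each chef* is blocked.

No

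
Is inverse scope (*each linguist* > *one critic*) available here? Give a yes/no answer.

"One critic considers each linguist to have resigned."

ECM infinitives lack a CP barrier, so *each linguist* can QR over the matrix subject *one critic*.
No island intervenes, so both surface and inverse scope are derivable.

Yes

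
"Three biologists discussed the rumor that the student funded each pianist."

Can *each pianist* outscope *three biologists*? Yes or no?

No

*each pianist* occurs within the complex NP *the rumor that the student funded each pianist*.
A that-clause complement to a noun is an island; QR cannot cross the NP boundary.
The inverse ordering *each pianist* > *three biologists* is therefore underivable.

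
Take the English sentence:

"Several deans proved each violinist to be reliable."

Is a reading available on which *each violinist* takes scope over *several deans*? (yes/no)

Yes

This is an ECM construction: *each violinist* is the infinitival subject, Case-marked by the matrix verb, and the infinitive is transparent for QR.
No island intervenes, so both surface and inverse scope are derivable.
So *each violinist* > *several deans* is among the available readings.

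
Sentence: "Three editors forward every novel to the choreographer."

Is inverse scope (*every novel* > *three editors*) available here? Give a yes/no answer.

*every novel* and *three editors* are in the same minimal clause.
Nothing blocks QR of the lower DP to a position above the higher one, so inverse scope is available.
The sentence is scopally ambiguous between *three editors* > *every novel* and *every novel* > *three editors*.

Yes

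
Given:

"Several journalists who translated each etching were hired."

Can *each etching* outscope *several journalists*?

Structurally, *each etching* is inside the relative clause *who translated each etching*.
A relative clause is a scope island — quantifier raising cannot cross its boundary.
So the wide-scope reading for *each etching* is blocked.

No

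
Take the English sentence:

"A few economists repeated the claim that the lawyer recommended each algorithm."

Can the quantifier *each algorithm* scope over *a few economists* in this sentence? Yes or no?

*each algorithm* is embedded in the complex NP *the claim that the lawyer recommended each algorithm*.
Noun-complement clauses are scope islands (the Complex NP Constraint): a quantifier inside one cannot scope into the matrix.
Hence only narrow scope for *each algorithm* (under *a few economists*) survives.

No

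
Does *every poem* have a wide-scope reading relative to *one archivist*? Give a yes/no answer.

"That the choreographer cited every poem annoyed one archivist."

No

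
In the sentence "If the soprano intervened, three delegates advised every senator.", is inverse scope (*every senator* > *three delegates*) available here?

Neither queried DP is inside the adjunct, so the adjunct-island constraint does not apply.
Nothing blocks QR of the lower DP to a position above the higher one, so inverse scope is available.

Yes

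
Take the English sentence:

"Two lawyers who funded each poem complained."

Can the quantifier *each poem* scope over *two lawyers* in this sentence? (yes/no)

No

The target quantifier *each poem* is part of the relative clause *who funded each poem*.
QR out of a relative clause is ruled out by the relative-clause island constraint.
Hence only narrow scope for *each poem* (under *two lawyers*) survives.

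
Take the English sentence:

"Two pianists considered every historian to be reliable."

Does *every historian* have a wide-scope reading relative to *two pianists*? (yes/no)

The ECM infinitive is scope-transparent — *every historian* is free to raise above *two pianists*.
Clause-internal QR can adjoin the lower DP above the subject, yielding the inverse reading.

Yes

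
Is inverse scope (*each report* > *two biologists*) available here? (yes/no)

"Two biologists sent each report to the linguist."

*each report* and *two biologists* are in the same minimal clause.
Since no island is crossed, the inverse ordering is licensed alongside surface scope.
So *each report* > *two biologists* is among the available readings.

Yes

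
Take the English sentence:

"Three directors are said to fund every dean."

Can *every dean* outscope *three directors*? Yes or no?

The matrix predicate is a raising verb, whose infinitival complement is not a scope island — *every dean* can QR into the matrix clause.
Since no island is crossed, the inverse ordering is licensed alongside surface scope.
So *every dean* > *three directors* is among the available readings.

Yes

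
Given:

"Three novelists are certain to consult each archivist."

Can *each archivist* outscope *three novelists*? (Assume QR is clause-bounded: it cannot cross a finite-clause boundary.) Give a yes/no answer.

Yes

The matrix predicate is a raising verb, whose infinitival complement is not a scope island — *each archivist* can QR into the matrix clause.
Ordinary QR to a clause-peripheral position gives the wide-scope LF for the lower DP.
Both orderings are possible: *three novelists* > *each archivist* and *each archivist* > *three novelists*.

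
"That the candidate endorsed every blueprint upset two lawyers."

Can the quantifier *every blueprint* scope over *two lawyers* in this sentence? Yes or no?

The DP *every blueprint* is contained in the sentential subject *that the candidate endorsed every blueprint*.
Subjects — clausal subjects included — are islands for extraction, and QR is no exception.
*every blueprint* > *two lawyers* would require crossing that boundary, which is illicit.

No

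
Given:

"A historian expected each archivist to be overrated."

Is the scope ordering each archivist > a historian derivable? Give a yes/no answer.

Yes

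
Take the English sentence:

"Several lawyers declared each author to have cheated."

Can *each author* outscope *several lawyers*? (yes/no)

*each author* is an ECM subject; ECM complements are not islands, and the embedded quantifier may take matrix scope.
Nothing blocks QR of the lower DP to a position above the higher one, so inverse scope is available.
The sentence is scopally ambiguous between *several lawyers* > *each author* and *each author* > *several lawyers*.

Yes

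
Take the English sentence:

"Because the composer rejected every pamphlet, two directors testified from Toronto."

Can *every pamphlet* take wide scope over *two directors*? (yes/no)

No

*every pamphlet* occurs within the adjunct clause *because the composer rejected every pamphlet*.
Since the clause is an adjunct (not a complement), the Adjunct Condition blocks QR across its edge.
The ordering *every pamphlet* > *two directors* is therefore underivable.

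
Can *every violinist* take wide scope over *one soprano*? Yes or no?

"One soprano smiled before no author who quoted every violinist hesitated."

No

*every violinist* sits inside the relative clause *who quoted every violinist*, which is itself inside the adjunct *before no author who quoted every violinist hesitated*.
Nested islands: the RC island is itself inside an adjunct island, so wide scope is doubly excluded.
So the wide-scope reading for *every violinist* is blocked.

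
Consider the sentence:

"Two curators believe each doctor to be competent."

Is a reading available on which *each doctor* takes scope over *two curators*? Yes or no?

Yes

ECM infinitives lack a CP barrier, so *each doctor* can QR over the matrix subject *two curators*.
With no island boundary between them, the object can take inverse scope over the subject via ordinary QR within the clause.
Both orderings are possible: *two curators* > *each doctor* and *each doctor* > *two curators*.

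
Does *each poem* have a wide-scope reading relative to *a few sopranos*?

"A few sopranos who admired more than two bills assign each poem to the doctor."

Although the sentence contains a relative clause (*who admired more than two bills*), *each poem* is outside it, in the matrix VP.
Clause-internal QR can adjoin the lower DP above the subject, yielding the inverse reading.
Both orderings are possible: *a few sopranos* > *each poem* and *each poem* > *a few sopranos*.

Yes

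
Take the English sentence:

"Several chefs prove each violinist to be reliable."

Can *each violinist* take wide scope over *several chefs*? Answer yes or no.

*each violinist* is the subject of an ECM infinitive — the infinitival complement of an ECM verb is not a scope island, so *each violinist* can raise into the matrix clause.
Since no island is crossed, the inverse ordering is licensed alongside surface scope.
So *each violinist* > *several chefs* is among the available readings.

Yes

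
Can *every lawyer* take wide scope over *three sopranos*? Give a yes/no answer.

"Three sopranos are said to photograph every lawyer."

Yes

*every lawyer* is the object of the infinitival complement of a raising predicate; raising infinitives are transparent for QR, so the two DPs are in effect clausemates.
With no island boundary between them, the object can take inverse scope over the subject via ordinary QR within the clause.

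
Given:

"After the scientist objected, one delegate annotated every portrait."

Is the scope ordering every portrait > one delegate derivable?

Yes

The adjunct island is irrelevant here — *every portrait* and *one delegate* are both in the matrix clause.
QR within a single clause is free, so the lower quantifier may take scope over the higher one.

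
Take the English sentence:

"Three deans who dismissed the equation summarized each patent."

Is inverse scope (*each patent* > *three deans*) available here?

*each patent* is a matrix argument; only *three deans* is modified by the relative clause *who dismissed the equation*, so the RC island is irrelevant to the target quantifier.
No island intervenes, so both surface and inverse scope are derivable.

Yes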